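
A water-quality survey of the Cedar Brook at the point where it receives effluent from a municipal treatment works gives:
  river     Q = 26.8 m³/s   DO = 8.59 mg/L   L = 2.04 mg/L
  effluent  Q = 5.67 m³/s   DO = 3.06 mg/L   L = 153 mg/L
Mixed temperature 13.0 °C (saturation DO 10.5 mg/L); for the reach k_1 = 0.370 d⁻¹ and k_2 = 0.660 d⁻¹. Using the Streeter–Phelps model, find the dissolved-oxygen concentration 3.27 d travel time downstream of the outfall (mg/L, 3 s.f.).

DO ≈ 3.55 mg/L

Mixed DO = (26.8×8.59 + 5.67×3.06)/(26.8+5.67) = 247.6/32.47 = 7.624 mg/L.
Mixed L₀ = (26.8×2.04 + 5.67×153)/(32.47) = 922.2/32.47 = 28.40 mg/L.
Initial deficit D₀ = C_s − DO₀ = 10.5 − 7.624 = 2.876 mg/L.
D(3.27) = [0.370×28.40/(0.660−0.370)](e^(−0.370×3.27) − e^(−0.660×3.27)) + 2.876 e^(−0.660×3.27)
= 36.24 × (0.2982 − 0.1155) + 2.876 × 0.1155 = 6.952 mg/L.
DO = 10.5 − 6.952 = 3.548 mg/L.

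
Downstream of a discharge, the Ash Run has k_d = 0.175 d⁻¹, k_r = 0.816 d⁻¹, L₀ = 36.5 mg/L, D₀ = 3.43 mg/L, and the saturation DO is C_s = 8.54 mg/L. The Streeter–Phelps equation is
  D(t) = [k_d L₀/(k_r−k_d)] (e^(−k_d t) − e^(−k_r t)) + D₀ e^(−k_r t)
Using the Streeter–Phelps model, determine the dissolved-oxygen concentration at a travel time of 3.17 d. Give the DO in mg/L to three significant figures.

k_d L₀/(k_r−k_d) = 0.175×36.5/(0.816−0.175) = 6.387/0.6410 = 9.965 mg/L.
e^(−k_d t) = e^(−0.175×3.170) = 0.5742; e^(−k_r t) = e^(−0.816×3.170) = 0.07527.
D = 9.965 × (0.5742 − 0.07527) + 3.43 × 0.07527 = 4.972 + 0.2582 = 5.230 mg/L.
DO = C_s − D = 8.54 − 5.230 = 3.310 mg/L.

DO ≈ 3.31 mg/L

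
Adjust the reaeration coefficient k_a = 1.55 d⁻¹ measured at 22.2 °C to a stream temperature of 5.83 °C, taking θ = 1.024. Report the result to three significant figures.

k_a(T₂) = k_a(T₁) · θ^(T₂−T₁) = 1.55 × 1.024^(5.83−22.2)
= 1.55 × 1.024^-16.4 = 1.55 × 0.6782 = 1.051 d⁻¹.

k_a ≈ 1.05 d⁻¹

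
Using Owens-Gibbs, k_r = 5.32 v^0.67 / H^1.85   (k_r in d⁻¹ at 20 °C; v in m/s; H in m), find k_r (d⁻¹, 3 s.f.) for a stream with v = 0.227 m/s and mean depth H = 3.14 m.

k_r ≈ 0.237 d⁻¹

k_r = 5.32 × 0.227^0.67 / 3.14^1.85 = 5.32 × 0.3703 / 8.305 = 0.2372 d⁻¹.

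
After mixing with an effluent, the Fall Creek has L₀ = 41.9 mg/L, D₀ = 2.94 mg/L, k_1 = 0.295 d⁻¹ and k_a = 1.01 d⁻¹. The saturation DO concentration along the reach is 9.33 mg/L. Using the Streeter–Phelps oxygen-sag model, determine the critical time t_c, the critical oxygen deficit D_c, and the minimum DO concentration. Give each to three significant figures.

t_c ≈ 1.46 d; D_c ≈ 7.95 mg/L; min DO ≈ 1.38 mg/L

At the critical point dD/dt = 0, so k_1 L₀ e^(−k_1 t) = k_a D. Substituting D(t) from the Streeter–Phelps equation and solving for t gives
t_c = ln[(k_a/k_1)(1 − D₀(k_a−k_1)/(k_1 L₀))] / (k_a−k_1).
Here k_a−k_1 = 0.7150 d⁻¹ and 1 − D₀(k_a−k_1)/(k_1 L₀) = 1 − 2.94×0.7150/(0.295×41.9) = 0.8299, so
t_c = ln(3.424 × 0.8299) / 0.7150 = 1.044 / 0.7150 = 1.461 d.
L(t_c) = L₀ e^(−k_1 t_c) = 41.9 × 0.6499 = 27.23 mg/L, and at the critical point k_a D_c = k_1 L, so D_c = (0.295/1.01) × 27.23 = 7.954 mg/L.
Minimum DO = C_s − D_c = 9.33 − 7.954 = 1.376 mg/L.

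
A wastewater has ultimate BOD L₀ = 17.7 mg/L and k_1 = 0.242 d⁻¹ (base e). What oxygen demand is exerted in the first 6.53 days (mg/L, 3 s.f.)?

y_t = L₀(1 − e^(−k_1 t)) = 17.7 × (1 − e^(−0.242×6.53))
= 17.7 × (1 − 0.2059) = 17.7 × 0.7941 = 14.06 mg/L.

y ≈ 14.1 mg/L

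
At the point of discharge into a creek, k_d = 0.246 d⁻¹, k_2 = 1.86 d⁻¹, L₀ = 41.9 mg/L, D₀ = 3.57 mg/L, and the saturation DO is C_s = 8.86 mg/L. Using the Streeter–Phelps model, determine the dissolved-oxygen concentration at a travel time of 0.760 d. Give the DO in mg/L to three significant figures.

k_d L₀/(k_2−k_d) = 0.246×41.9/(1.86−0.246) = 10.31/1.614 = 6.386 mg/L.
e^(−k_d t) = e^(−0.246×0.7600) = 0.8295; e^(−k_2 t) = e^(−1.86×0.7600) = 0.2433.
D = 6.386 × (0.8295 − 0.2433) + 3.57 × 0.2433 = 3.744 + 0.8685 = 4.612 mg/L.
DO = C_s − D = 8.86 − 4.612 = 4.248 mg/L.

DO ≈ 4.25 mg/L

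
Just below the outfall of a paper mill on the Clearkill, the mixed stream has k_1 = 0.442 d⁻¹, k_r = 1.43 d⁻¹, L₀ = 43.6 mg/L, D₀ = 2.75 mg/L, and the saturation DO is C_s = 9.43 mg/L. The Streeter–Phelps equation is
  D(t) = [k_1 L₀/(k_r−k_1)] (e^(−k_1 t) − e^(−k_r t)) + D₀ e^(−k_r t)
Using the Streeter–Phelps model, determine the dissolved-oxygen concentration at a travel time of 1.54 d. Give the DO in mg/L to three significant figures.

DO ≈ 1.41 mg/L

k_1 L₀/(k_r−k_1) = 0.442×43.6/(1.43−0.442) = 19.27/0.9880 = 19.51 mg/L.
e^(−k_1 t) = e^(−0.442×1.540) = 0.5063; e^(−k_r t) = e^(−1.43×1.540) = 0.1106.
D = 19.51 × (0.5063 − 0.1106) + 2.75 × 0.1106 = 7.718 + 0.3040 = 8.023 mg/L.
DO = C_s − D = 9.43 − 8.023 = 1.407 mg/L.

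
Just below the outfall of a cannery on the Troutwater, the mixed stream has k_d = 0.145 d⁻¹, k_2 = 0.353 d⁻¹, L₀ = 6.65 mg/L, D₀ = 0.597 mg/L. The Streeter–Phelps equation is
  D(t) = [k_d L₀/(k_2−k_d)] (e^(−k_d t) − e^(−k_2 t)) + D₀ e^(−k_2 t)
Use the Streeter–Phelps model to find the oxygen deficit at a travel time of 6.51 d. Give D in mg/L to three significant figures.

k_d L₀/(k_2−k_d) = 0.145×6.65/(0.353−0.145) = 0.9642/0.2080 = 4.636 mg/L.
e^(−k_d t) = e^(−0.145×6.510) = 0.3891; e^(−k_2 t) = e^(−0.353×6.510) = 0.1005.
D = 4.636 × (0.3891 − 0.1005) + 0.597 × 0.1005 = 1.338 + 0.05997 = 1.398 mg/L.

D ≈ 1.40 mg/L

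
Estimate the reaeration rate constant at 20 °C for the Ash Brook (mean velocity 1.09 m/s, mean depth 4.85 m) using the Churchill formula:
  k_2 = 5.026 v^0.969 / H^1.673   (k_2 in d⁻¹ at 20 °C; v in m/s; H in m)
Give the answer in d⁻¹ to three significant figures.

k_2 ≈ 0.389 d⁻¹

k_2 = 5.026 × 1.09^0.969 / 4.85^1.673 = 5.026 × 1.087 / 14.04 = 0.3893 d⁻¹.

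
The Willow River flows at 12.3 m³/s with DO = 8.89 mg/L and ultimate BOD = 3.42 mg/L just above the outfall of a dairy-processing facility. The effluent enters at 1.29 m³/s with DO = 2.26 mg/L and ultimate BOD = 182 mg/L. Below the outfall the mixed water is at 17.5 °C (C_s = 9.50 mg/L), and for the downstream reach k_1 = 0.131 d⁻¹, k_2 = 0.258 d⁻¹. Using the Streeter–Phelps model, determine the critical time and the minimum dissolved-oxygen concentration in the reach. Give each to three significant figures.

t_c ≈ 4.86 d; minimum DO ≈ 4.03 mg/L

Mixed DO = (12.3×8.89 + 1.29×2.26)/(12.3+1.29) = 112.3/13.59 = 8.261 mg/L.
Mixed L₀ = (12.3×3.42 + 1.29×182)/(13.59) = 276.8/13.59 = 20.37 mg/L.
Initial deficit D₀ = C_s − DO₀ = 9.50 − 8.261 = 1.239 mg/L.
t_c = (1/0.1270) ln[(0.258/0.131)(1 − 1.239×0.1270/(0.131×20.37))] = 7.874 × ln(1.853) = 4.858 d.
D_c = (0.131/0.258) × 20.37 × e^(−0.131×4.858) = 0.5078 × 20.37 × 0.5292 = 5.474 mg/L.
Minimum DO = 9.50 − 5.474 = 4.026 mg/L.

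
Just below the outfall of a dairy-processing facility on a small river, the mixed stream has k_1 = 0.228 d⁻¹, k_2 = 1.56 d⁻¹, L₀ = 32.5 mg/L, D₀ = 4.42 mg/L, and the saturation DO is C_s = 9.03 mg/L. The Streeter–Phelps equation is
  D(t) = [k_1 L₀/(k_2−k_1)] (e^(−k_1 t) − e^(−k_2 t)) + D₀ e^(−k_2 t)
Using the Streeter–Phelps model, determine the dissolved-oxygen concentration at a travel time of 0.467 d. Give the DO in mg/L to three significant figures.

DO ≈ 4.58 mg/L

k_1 L₀/(k_2−k_1) = 0.228×32.5/(1.56−0.228) = 7.410/1.332 = 5.563 mg/L.
e^(−k_1 t) = e^(−0.228×0.4670) = 0.8990; e^(−k_2 t) = e^(−1.56×0.4670) = 0.4826.
D = 5.563 × (0.8990 − 0.4826) + 4.42 × 0.4826 = 2.316 + 2.133 = 4.450 mg/L.
DO = C_s − D = 9.03 − 4.450 = 4.580 mg/L.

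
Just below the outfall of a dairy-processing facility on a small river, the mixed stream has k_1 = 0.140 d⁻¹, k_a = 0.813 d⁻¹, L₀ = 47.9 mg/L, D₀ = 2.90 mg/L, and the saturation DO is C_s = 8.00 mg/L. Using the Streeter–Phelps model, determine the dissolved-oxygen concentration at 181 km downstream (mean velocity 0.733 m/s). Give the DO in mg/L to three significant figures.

DO ≈ 2.01 mg/L

Travel time t = x/v = 181 km / (0.733 m/s) = 181000 m / 0.733 m/s = 246900 s = 2.858 d.
k_1 L₀/(k_a−k_1) = 0.140×47.9/(0.813−0.140) = 6.706/0.6730 = 9.964 mg/L.
e^(−k_1 t) = e^(−0.140×2.858) = 0.6702; e^(−k_a t) = e^(−0.813×2.858) = 0.09793.
D = 9.964 × (0.6702 − 0.09793) + 2.90 × 0.09793 = 5.703 + 0.2840 = 5.987 mg/L.
DO = C_s − D = 8.00 − 5.987 = 2.013 mg/L.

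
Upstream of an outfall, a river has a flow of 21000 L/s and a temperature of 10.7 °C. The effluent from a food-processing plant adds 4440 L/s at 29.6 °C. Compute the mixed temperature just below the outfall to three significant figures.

14.0 °C

Flow-weighted mixing: C = (Q_r C_r + Q_w C_w)/(Q_r + Q_w)
= (21000×10.7 + 4440×29.6)/(21000 + 4440) = 356100/25440 = 14.00 °C.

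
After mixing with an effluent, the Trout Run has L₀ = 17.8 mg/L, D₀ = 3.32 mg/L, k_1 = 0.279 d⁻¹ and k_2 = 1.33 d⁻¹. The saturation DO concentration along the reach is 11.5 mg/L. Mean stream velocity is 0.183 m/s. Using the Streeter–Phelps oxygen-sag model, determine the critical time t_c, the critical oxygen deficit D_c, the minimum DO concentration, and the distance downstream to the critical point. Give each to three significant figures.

t_c ≈ 0.332 d; D_c ≈ 3.40 mg/L; min DO ≈ 8.10 mg/L; x_c ≈ 5.25 km

At the critical point dD/dt = 0, so k_1 L₀ e^(−k_1 t) = k_2 D. Substituting D(t) from the Streeter–Phelps equation and solving for t gives
t_c = ln[(k_2/k_1)(1 − D₀(k_2−k_1)/(k_1 L₀))] / (k_2−k_1).
Here k_2−k_1 = 1.051 d⁻¹ and 1 − D₀(k_2−k_1)/(k_1 L₀) = 1 − 3.32×1.051/(0.279×17.8) = 0.2974, so
t_c = ln(4.767 × 0.2974) / 1.051 = 0.3490 / 1.051 = 0.3321 d.
D_c = (k_1/k_2) L₀ e^(−k_1 t_c) = (0.279/1.33) × 17.8 × e^(−0.279×0.3321) = 0.2098 × 17.8 × 0.9115 = 3.404 mg/L.
Minimum DO = C_s − D_c = 11.5 − 3.404 = 8.096 mg/L.
x_c = v t_c = 0.183 m/s × 0.3321 d × 86400 s/d = 5250 m ≈ 5.25 km.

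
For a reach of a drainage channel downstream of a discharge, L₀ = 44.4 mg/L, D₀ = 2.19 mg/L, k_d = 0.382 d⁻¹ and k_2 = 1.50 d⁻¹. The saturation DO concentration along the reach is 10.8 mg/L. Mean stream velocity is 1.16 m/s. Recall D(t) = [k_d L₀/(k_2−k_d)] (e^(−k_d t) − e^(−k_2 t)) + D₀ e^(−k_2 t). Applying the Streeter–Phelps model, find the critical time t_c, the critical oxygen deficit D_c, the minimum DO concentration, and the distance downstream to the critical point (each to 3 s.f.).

t_c = [1/(k_2−k_d)] ln[(k_2/k_d)(1 − D₀(k_2−k_d)/(k_d L₀))]
= [1/(1.50−0.382)] ln[(1.50/0.382)(1 − 2.19×1.118/(0.382×44.4))]
= (1/1.118) ln[3.927 × 0.8556] = 0.8945 × ln(3.360) = 0.8945 × 1.212 = 1.084 d.
L(t_c) = L₀ e^(−k_d t_c) = 44.4 × 0.6609 = 29.35 mg/L, and at the critical point k_2 D_c = k_d L, so D_c = (0.382/1.50) × 29.35 = 7.473 mg/L.
Minimum DO = C_s − D_c = 10.8 − 7.473 = 3.327 mg/L.
x_c = v t_c = 1.16 m/s × 1.084 d × 86400 s/d = 108600 m ≈ 109 km.

t_c ≈ 1.08 d; D_c ≈ 7.47 mg/L; min DO ≈ 3.33 mg/L; x_c ≈ 109 km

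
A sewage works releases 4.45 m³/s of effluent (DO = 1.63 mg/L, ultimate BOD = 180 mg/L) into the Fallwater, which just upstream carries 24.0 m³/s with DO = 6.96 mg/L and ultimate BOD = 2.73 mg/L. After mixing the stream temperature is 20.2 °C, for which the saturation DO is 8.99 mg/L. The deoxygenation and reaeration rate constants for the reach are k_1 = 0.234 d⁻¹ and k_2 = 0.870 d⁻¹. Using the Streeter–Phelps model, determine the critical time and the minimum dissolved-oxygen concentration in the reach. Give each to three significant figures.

t_c ≈ 1.60 d; minimum DO ≈ 3.36 mg/L

Mixed DO = (24.0×6.96 + 4.45×1.63)/(24.0+4.45) = 174.3/28.45 = 6.126 mg/L.
Mixed L₀ = (24.0×2.73 + 4.45×180)/(28.45) = 866.5/28.45 = 30.46 mg/L.
Initial deficit D₀ = C_s − DO₀ = 8.99 − 6.126 = 2.864 mg/L.
t_c = (1/0.6360) ln[(0.870/0.234)(1 − 2.864×0.6360/(0.234×30.46))] = 1.572 × ln(2.768) = 1.601 d.
D_c = (0.234/0.870) × 30.46 × e^(−0.234×1.601) = 0.2690 × 30.46 × 0.6876 = 5.633 mg/L.
Minimum DO = 8.99 − 5.633 = 3.357 mg/L.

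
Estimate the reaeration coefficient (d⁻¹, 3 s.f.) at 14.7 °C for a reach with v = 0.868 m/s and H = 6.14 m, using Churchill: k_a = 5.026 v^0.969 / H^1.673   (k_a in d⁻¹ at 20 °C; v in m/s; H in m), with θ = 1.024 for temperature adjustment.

k_a(20) = 5.026 × 0.868^0.969 / 6.14^1.673 = 5.026 × 0.8718 / 20.83 = 0.2104 d⁻¹.
k_a(14.7) = 0.2104 × 1.024^(14.7−20) = 0.2104 × 0.8819 = 0.1855 d⁻¹.

k_a ≈ 0.186 d⁻¹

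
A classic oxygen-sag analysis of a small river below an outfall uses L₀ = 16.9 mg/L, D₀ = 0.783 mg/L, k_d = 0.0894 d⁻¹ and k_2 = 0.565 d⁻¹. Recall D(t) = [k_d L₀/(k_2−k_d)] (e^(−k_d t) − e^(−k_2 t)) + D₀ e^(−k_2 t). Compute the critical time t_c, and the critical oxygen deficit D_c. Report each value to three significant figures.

t_c ≈ 3.28 d; D_c ≈ 1.99 mg/L

t_c = [1/(k_2−k_d)] ln[(k_2/k_d)(1 − D₀(k_2−k_d)/(k_d L₀))]
= [1/(0.565−0.0894)] ln[(0.565/0.0894)(1 − 0.783×0.4756/(0.0894×16.9))]
= (1/0.4756) ln[6.320 × 0.7535] = 2.103 × ln(4.762) = 2.103 × 1.561 = 3.282 d.
D_c = (k_d/k_2) L₀ e^(−k_d t_c) = (0.0894/0.565) × 16.9 × e^(−0.0894×3.282) = 0.1582 × 16.9 × 0.7457 = 1.994 mg/L.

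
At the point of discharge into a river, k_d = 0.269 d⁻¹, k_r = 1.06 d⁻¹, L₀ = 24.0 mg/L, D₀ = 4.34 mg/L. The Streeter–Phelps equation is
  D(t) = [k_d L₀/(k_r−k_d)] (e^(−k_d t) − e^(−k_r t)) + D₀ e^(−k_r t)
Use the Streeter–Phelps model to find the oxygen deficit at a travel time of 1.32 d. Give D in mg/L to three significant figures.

k_d L₀/(k_r−k_d) = 0.269×24.0/(1.06−0.269) = 6.456/0.7910 = 8.162 mg/L.
e^(−k_d t) = e^(−0.269×1.320) = 0.7011; e^(−k_r t) = e^(−1.06×1.320) = 0.2468.
D = 8.162 × (0.7011 − 0.2468) + 4.34 × 0.2468 = 3.708 + 1.071 = 4.779 mg/L.

D ≈ 4.78 mg/L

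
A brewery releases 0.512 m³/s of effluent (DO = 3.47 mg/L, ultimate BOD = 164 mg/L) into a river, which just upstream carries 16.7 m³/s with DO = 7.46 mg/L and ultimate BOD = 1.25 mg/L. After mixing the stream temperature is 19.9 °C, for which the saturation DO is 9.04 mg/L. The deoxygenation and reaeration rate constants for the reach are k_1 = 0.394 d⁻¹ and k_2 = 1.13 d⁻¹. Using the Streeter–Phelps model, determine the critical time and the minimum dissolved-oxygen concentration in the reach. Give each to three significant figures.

t_c ≈ 0.432 d; minimum DO ≈ 7.25 mg/L

Mixed DO = (16.7×7.46 + 0.512×3.47)/(16.7+0.512) = 126.4/17.21 = 7.341 mg/L.
Mixed L₀ = (16.7×1.25 + 0.512×164)/(17.21) = 104.8/17.21 = 6.091 mg/L.
Initial deficit D₀ = C_s − DO₀ = 9.04 − 7.341 = 1.699 mg/L.
t_c = (1/0.7360) ln[(1.13/0.394)(1 − 1.699×0.7360/(0.394×6.091))] = 1.359 × ln(1.374) = 0.4316 d.
D_c = (0.394/1.13) × 6.091 × e^(−0.394×0.4316) = 0.3487 × 6.091 × 0.8436 = 1.792 mg/L.
Minimum DO = 9.04 − 1.792 = 7.248 mg/L.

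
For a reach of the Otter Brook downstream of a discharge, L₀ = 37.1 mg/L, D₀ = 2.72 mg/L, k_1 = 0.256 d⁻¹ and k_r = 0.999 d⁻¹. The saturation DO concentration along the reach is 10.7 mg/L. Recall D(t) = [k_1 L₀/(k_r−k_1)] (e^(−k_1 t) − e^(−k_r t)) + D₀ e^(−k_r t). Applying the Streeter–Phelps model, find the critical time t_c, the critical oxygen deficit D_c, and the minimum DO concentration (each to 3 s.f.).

t_c ≈ 1.51 d; D_c ≈ 6.46 mg/L; min DO ≈ 4.24 mg/L

At the critical point dD/dt = 0, so k_1 L₀ e^(−k_1 t) = k_r D. Substituting D(t) from the Streeter–Phelps equation and solving for t gives
t_c = ln[(k_r/k_1)(1 − D₀(k_r−k_1)/(k_1 L₀))] / (k_r−k_1).
Here k_r−k_1 = 0.7430 d⁻¹ and 1 − D₀(k_r−k_1)/(k_1 L₀) = 1 − 2.72×0.7430/(0.256×37.1) = 0.7872, so
t_c = ln(3.902 × 0.7872) / 0.7430 = 1.122 / 0.7430 = 1.511 d.
L(t_c) = L₀ e^(−k_1 t_c) = 37.1 × 0.6793 = 25.20 mg/L, and at the critical point k_r D_c = k_1 L, so D_c = (0.256/0.999) × 25.20 = 6.458 mg/L.
Minimum DO = C_s − D_c = 10.7 − 6.458 = 4.242 mg/L.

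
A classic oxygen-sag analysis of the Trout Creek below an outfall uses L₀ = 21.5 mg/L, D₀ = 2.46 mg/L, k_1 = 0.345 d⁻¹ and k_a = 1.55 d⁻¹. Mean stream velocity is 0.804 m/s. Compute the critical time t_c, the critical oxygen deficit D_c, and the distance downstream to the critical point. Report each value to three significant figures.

t_c = [1/(k_a−k_1)] ln[(k_a/k_1)(1 − D₀(k_a−k_1)/(k_1 L₀))]
= [1/(1.55−0.345)] ln[(1.55/0.345)(1 − 2.46×1.205/(0.345×21.5))]
= (1/1.205) ln[4.493 × 0.6004] = 0.8299 × ln(2.697) = 0.8299 × 0.9922 = 0.8234 d.
L(t_c) = L₀ e^(−k_1 t_c) = 21.5 × 0.7527 = 16.18 mg/L, and at the critical point k_a D_c = k_1 L, so D_c = (0.345/1.55) × 16.18 = 3.602 mg/L.
x_c = v t_c = 0.804 m/s × 0.8234 d × 86400 s/d = 57200 m ≈ 57.2 km.

t_c ≈ 0.823 d; D_c ≈ 3.60 mg/L; x_c ≈ 57.2 km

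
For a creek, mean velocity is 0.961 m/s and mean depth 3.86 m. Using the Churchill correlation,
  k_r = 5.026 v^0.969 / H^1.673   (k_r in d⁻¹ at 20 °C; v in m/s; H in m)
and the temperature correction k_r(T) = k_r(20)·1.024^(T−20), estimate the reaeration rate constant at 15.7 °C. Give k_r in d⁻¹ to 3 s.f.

k_r(20) = 5.026 × 0.961^0.969 / 3.86^1.673 = 5.026 × 0.9622 / 9.580 = 0.5048 d⁻¹.
k_r(15.7) = 0.5048 × 1.024^(15.7−20) = 0.5048 × 0.9030 = 0.4559 d⁻¹.

k_r ≈ 0.456 d⁻¹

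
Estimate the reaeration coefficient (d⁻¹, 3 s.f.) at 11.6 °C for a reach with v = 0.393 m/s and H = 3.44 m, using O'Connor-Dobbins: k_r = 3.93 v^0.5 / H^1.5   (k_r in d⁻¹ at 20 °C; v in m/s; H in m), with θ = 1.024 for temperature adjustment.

k_r(20) = 3.93 × 0.393^0.5 / 3.44^1.5 = 3.93 × 0.6269 / 6.380 = 0.3861 d⁻¹.
k_r(11.6) = 0.3861 × 1.024^(11.6−20) = 0.3861 × 0.8194 = 0.3164 d⁻¹.

k_r ≈ 0.316 d⁻¹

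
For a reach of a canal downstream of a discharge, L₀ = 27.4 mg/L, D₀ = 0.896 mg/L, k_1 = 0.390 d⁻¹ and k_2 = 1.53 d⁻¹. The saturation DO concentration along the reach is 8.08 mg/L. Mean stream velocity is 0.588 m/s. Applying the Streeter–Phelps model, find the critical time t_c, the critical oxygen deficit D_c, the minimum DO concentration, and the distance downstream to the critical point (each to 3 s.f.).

t_c = [1/(k_2−k_1)] ln[(k_2/k_1)(1 − D₀(k_2−k_1)/(k_1 L₀))]
= [1/(1.53−0.390)] ln[(1.53/0.390)(1 − 0.896×1.140/(0.390×27.4))]
= (1/1.140) ln[3.923 × 0.9044] = 0.8772 × ln(3.548) = 0.8772 × 1.266 = 1.111 d.
D_c = (k_1/k_2) L₀ e^(−k_1 t_c) = (0.390/1.53) × 27.4 × e^(−0.390×1.111) = 0.2549 × 27.4 × 0.6484 = 4.529 mg/L.
Minimum DO = C_s − D_c = 8.08 − 4.529 = 3.551 mg/L.
x_c = v t_c = 0.588 m/s × 1.111 d × 86400 s/d = 56440 m ≈ 56.4 km.

t_c ≈ 1.11 d; D_c ≈ 4.53 mg/L; min DO ≈ 3.55 mg/L; x_c ≈ 56.4 km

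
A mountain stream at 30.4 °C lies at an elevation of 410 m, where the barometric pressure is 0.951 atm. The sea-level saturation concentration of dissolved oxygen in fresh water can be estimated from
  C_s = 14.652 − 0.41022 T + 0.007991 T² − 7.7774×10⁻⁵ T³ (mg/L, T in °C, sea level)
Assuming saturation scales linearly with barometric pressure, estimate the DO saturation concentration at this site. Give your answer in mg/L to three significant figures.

At sea level: C_s = 14.652 − 0.41022×30.4 + 0.007991×30.4² − 7.7774×10⁻⁵×30.4³ = 7.381 mg/L.
Pressure correction: C_s' = 7.381 × 0.951 = 7.020 mg/L.

C_s ≈ 7.02 mg/L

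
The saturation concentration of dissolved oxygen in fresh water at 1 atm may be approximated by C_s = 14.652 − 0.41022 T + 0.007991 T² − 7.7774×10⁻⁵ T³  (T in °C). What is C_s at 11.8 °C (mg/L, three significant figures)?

C_s ≈ 10.8 mg/L

C_s = 14.652 − 0.41022×11.8 + 0.007991×11.8² − 7.7774×10⁻⁵×11.8³ = 10.80 mg/L.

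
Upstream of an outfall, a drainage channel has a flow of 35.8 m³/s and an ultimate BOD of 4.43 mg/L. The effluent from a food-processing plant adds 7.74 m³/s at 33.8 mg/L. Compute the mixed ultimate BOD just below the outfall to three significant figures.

9.65 mg/L

Flow-weighted mixing: C = (Q_r C_r + Q_w C_w)/(Q_r + Q_w)
= (35.8×4.43 + 7.74×33.8)/(35.8 + 7.74) = 420.2/43.54 = 9.651 mg/L.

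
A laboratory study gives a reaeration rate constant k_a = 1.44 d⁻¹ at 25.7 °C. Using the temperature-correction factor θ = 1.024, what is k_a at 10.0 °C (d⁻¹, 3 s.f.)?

k_a(T₂) = k_a(T₁) · θ^(T₂−T₁) = 1.44 × 1.024^(10.0−25.7)
= 1.44 × 1.024^-15.7 = 1.44 × 0.6891 = 0.9923 d⁻¹.

k_a ≈ 0.992 d⁻¹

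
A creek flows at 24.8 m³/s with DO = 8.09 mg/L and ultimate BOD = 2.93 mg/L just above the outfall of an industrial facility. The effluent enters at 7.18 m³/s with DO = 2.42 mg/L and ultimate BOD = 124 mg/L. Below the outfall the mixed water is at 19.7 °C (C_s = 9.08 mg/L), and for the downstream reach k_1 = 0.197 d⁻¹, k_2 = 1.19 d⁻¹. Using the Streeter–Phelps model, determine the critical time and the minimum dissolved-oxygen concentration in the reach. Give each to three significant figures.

t_c ≈ 1.33 d; minimum DO ≈ 5.25 mg/L

Mixed DO = (24.8×8.09 + 7.18×2.42)/(24.8+7.18) = 218.0/31.98 = 6.817 mg/L.
Mixed L₀ = (24.8×2.93 + 7.18×124)/(31.98) = 963.0/31.98 = 30.11 mg/L.
Initial deficit D₀ = C_s − DO₀ = 9.08 − 6.817 = 2.263 mg/L.
t_c = (1/0.9930) ln[(1.19/0.197)(1 − 2.263×0.9930/(0.197×30.11))] = 1.007 × ln(3.752) = 1.332 d.
D_c = (0.197/1.19) × 30.11 × e^(−0.197×1.332) = 0.1655 × 30.11 × 0.7692 = 3.835 mg/L.
Minimum DO = 9.08 − 3.835 = 5.245 mg/L.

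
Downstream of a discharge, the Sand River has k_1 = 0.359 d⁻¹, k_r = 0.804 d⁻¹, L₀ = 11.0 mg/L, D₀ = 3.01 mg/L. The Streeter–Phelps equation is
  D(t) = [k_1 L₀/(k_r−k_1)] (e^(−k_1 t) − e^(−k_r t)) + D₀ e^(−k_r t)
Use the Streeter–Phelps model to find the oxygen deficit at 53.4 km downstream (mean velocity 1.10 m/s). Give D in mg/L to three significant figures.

D ≈ 3.52 mg/L

Travel time t = x/v = 53.4 km / (1.10 m/s) = 53400 m / 1.10 m/s = 48550 s = 0.5619 d.
k_1 L₀/(k_r−k_1) = 0.359×11.0/(0.804−0.359) = 3.949/0.4450 = 8.874 mg/L.
e^(−k_1 t) = e^(−0.359×0.5619) = 0.8173; e^(−k_r t) = e^(−0.804×0.5619) = 0.6365.
D = 8.874 × (0.8173 − 0.6365) + 3.01 × 0.6365 = 1.605 + 1.916 = 3.520 mg/L.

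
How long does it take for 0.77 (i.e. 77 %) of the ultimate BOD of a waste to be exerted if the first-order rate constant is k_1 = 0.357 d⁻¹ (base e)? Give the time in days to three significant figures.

t ≈ 4.12 d

y/L₀ = 1 − e^(−k_1 t) = 0.77 ⇒ e^(−k_1 t) = 0.230
t = −ln(0.230) / 0.357 = 1.470 / 0.357 = 4.117 d.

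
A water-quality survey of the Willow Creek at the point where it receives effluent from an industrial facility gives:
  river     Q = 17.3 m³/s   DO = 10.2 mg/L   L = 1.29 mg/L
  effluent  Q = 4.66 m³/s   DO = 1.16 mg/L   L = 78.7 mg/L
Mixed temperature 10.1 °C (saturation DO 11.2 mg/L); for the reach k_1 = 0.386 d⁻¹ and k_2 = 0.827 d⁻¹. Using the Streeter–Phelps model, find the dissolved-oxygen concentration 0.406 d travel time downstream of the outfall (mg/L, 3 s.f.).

Mixed DO = (17.3×10.2 + 4.66×1.16)/(17.3+4.66) = 181.9/21.96 = 8.282 mg/L.
Mixed L₀ = (17.3×1.29 + 4.66×78.7)/(21.96) = 389.1/21.96 = 17.72 mg/L.
Initial deficit D₀ = C_s − DO₀ = 11.2 − 8.282 = 2.918 mg/L.
D(0.406) = [0.386×17.72/(0.827−0.386)](e^(−0.386×0.406) − e^(−0.827×0.406)) + 2.918 e^(−0.827×0.406)
= 15.51 × (0.8549 − 0.7148) + 2.918 × 0.7148 = 4.259 mg/L.
DO = 11.2 − 4.259 = 6.941 mg/L.

DO ≈ 6.94 mg/L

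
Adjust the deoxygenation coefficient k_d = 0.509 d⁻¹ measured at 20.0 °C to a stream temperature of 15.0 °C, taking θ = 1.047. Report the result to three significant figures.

k_d ≈ 0.405 d⁻¹

k_d(T₂) = k_d(T₁) · θ^(T₂−T₁) = 0.509 × 1.047^(15.0−20.0)
= 0.509 × 1.047^-5.00 = 0.509 × 0.7948 = 0.4046 d⁻¹.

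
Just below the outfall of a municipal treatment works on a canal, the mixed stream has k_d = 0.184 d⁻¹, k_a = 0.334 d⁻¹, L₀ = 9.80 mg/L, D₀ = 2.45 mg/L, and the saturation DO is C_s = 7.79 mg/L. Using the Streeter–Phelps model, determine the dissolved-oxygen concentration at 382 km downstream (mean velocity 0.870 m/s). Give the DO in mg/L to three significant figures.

DO ≈ 4.82 mg/L

Travel time t = x/v = 382 km / (0.870 m/s) = 382000 m / 0.870 m/s = 439100 s = 5.082 d.
k_d L₀/(k_a−k_d) = 0.184×9.80/(0.334−0.184) = 1.803/0.1500 = 12.02 mg/L.
e^(−k_d t) = e^(−0.184×5.082) = 0.3926; e^(−k_a t) = e^(−0.334×5.082) = 0.1832.
D = 12.02 × (0.3926 − 0.1832) + 2.45 × 0.1832 = 2.517 + 0.4488 = 2.966 mg/L.
DO = C_s − D = 7.79 − 2.966 = 4.824 mg/L.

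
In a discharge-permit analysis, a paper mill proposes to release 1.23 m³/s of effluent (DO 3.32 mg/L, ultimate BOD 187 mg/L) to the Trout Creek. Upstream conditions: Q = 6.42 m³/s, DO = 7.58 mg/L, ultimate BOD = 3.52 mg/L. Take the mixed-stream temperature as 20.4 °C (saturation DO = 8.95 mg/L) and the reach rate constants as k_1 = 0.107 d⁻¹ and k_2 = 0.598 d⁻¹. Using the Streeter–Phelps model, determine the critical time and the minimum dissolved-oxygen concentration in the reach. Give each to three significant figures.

t_c ≈ 2.82 d; minimum DO ≈ 4.58 mg/L

Mixed DO = (6.42×7.58 + 1.23×3.32)/(6.42+1.23) = 52.75/7.650 = 6.895 mg/L.
Mixed L₀ = (6.42×3.52 + 1.23×187)/(7.650) = 252.6/7.650 = 33.02 mg/L.
Initial deficit D₀ = C_s − DO₀ = 8.95 − 6.895 = 2.055 mg/L.
t_c = (1/0.4910) ln[(0.598/0.107)(1 − 2.055×0.4910/(0.107×33.02))] = 2.037 × ln(3.993) = 2.820 d.
D_c = (0.107/0.598) × 33.02 × e^(−0.107×2.820) = 0.1789 × 33.02 × 0.7396 = 4.370 mg/L.
Minimum DO = 8.95 − 4.370 = 4.580 mg/L.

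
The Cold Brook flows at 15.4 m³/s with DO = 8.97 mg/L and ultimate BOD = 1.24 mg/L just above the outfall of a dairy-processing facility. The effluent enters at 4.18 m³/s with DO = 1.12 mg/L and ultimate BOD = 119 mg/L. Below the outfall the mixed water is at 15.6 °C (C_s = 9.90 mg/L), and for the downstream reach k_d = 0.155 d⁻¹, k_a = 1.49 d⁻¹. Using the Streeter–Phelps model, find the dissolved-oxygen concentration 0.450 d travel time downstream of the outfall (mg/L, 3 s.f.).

Mixed DO = (15.4×8.97 + 4.18×1.12)/(15.4+4.18) = 142.8/19.58 = 7.294 mg/L.
Mixed L₀ = (15.4×1.24 + 4.18×119)/(19.58) = 516.5/19.58 = 26.38 mg/L.
Initial deficit D₀ = C_s − DO₀ = 9.90 − 7.294 = 2.606 mg/L.
D(0.450) = [0.155×26.38/(1.49−0.155)](e^(−0.155×0.450) − e^(−1.49×0.450)) + 2.606 e^(−1.49×0.450)
= 3.063 × (0.9326 − 0.5115) + 2.606 × 0.5115 = 2.623 mg/L.
DO = 9.90 − 2.623 = 7.277 mg/L.

DO ≈ 7.28 mg/L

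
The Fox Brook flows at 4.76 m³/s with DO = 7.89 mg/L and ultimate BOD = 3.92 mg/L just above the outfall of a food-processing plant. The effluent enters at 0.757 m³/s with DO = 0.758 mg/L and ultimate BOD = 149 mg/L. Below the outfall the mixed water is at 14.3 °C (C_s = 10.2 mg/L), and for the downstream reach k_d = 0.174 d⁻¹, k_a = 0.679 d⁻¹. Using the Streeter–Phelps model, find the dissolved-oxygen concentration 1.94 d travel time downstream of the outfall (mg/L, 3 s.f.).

DO ≈ 5.66 mg/L

Mixed DO = (4.76×7.89 + 0.757×0.758)/(4.76+0.757) = 38.13/5.517 = 6.911 mg/L.
Mixed L₀ = (4.76×3.92 + 0.757×149)/(5.517) = 131.5/5.517 = 23.83 mg/L.
Initial deficit D₀ = C_s − DO₀ = 10.2 − 6.911 = 3.289 mg/L.
D(1.94) = [0.174×23.83/(0.679−0.174)](e^(−0.174×1.94) − e^(−0.679×1.94)) + 3.289 e^(−0.679×1.94)
= 8.210 × (0.7135 − 0.2679) + 3.289 × 0.2679 = 4.539 mg/L.
DO = 10.2 − 4.539 = 5.661 mg/L.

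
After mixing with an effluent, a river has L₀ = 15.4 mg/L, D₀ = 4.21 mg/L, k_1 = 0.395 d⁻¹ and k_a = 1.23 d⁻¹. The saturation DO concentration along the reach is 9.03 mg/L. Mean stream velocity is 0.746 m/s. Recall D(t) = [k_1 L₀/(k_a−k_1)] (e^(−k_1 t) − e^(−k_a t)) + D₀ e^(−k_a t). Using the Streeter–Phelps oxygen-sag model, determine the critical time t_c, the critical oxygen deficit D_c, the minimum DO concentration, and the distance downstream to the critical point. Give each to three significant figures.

t_c ≈ 0.327 d; D_c ≈ 4.35 mg/L; min DO ≈ 4.68 mg/L; x_c ≈ 21.1 km

t_c = [1/(k_a−k_1)] ln[(k_a/k_1)(1 − D₀(k_a−k_1)/(k_1 L₀))]
= [1/(1.23−0.395)] ln[(1.23/0.395)(1 − 4.21×0.8350/(0.395×15.4))]
= (1/0.8350) ln[3.114 × 0.4221] = 1.198 × ln(1.314) = 1.198 × 0.2734 = 0.3274 d.
D_c = (k_1/k_a) L₀ e^(−k_1 t_c) = (0.395/1.23) × 15.4 × e^(−0.395×0.3274) = 0.3211 × 15.4 × 0.8787 = 4.346 mg/L.
Minimum DO = C_s − D_c = 9.03 − 4.346 = 4.684 mg/L.
x_c = v t_c = 0.746 m/s × 0.3274 d × 86400 s/d = 21100 m ≈ 21.1 km.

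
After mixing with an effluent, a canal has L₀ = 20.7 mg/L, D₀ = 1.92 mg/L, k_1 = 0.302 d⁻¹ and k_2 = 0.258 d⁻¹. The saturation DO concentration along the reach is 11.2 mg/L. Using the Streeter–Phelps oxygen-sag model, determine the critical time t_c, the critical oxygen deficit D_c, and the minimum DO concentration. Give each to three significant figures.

t_c ≈ 3.27 d; D_c ≈ 9.02 mg/L; min DO ≈ 2.18 mg/L

t_c = [1/(k_2−k_1)] ln[(k_2/k_1)(1 − D₀(k_2−k_1)/(k_1 L₀))]
= [1/(0.258−0.302)] ln[(0.258/0.302)(1 − 1.92×-0.04400/(0.302×20.7))]
= (1/-0.04400) ln[0.8543 × 1.014] = -22.73 × ln(0.8658) = -22.73 × -0.1440 = 3.274 d.
L(t_c) = L₀ e^(−k_1 t_c) = 20.7 × 0.3721 = 7.702 mg/L, and at the critical point k_2 D_c = k_1 L, so D_c = (0.302/0.258) × 7.702 = 9.015 mg/L.
Minimum DO = C_s − D_c = 11.2 − 9.015 = 2.185 mg/L.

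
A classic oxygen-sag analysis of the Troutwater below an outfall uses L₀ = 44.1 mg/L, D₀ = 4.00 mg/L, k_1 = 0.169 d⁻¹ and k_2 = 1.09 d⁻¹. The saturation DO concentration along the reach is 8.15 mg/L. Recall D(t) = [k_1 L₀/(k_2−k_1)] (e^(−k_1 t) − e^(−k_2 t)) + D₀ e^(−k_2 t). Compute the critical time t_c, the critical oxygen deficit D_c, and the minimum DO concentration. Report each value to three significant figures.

At the critical point dD/dt = 0, so k_1 L₀ e^(−k_1 t) = k_2 D. Substituting D(t) from the Streeter–Phelps equation and solving for t gives
t_c = ln[(k_2/k_1)(1 − D₀(k_2−k_1)/(k_1 L₀))] / (k_2−k_1).
Here k_2−k_1 = 0.9210 d⁻¹ and 1 − D₀(k_2−k_1)/(k_1 L₀) = 1 − 4.00×0.9210/(0.169×44.1) = 0.5057, so
t_c = ln(6.450 × 0.5057) / 0.9210 = 1.182 / 0.9210 = 1.284 d.
L(t_c) = L₀ e^(−k_1 t_c) = 44.1 × 0.8050 = 35.50 mg/L, and at the critical point k_2 D_c = k_1 L, so D_c = (0.169/1.09) × 35.50 = 5.504 mg/L.
Minimum DO = C_s − D_c = 8.15 − 5.504 = 2.646 mg/L.

t_c ≈ 1.28 d; D_c ≈ 5.50 mg/L; min DO ≈ 2.65 mg/L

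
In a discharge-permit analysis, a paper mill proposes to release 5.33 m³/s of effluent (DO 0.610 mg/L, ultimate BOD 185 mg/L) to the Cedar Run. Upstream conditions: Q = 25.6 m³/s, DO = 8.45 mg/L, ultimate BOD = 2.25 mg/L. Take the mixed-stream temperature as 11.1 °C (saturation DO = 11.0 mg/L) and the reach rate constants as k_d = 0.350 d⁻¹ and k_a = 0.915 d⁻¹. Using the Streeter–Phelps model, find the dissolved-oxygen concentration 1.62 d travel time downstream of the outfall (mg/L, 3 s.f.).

DO ≈ 3.00 mg/L

Mixed DO = (25.6×8.45 + 5.33×0.610)/(25.6+5.33) = 219.6/30.93 = 7.099 mg/L.
Mixed L₀ = (25.6×2.25 + 5.33×185)/(30.93) = 1044/30.93 = 33.74 mg/L.
Initial deficit D₀ = C_s − DO₀ = 11.0 − 7.099 = 3.901 mg/L.
D(1.62) = [0.350×33.74/(0.915−0.350)](e^(−0.350×1.62) − e^(−0.915×1.62)) + 3.901 e^(−0.915×1.62)
= 20.90 × (0.5672 − 0.2271) + 3.901 × 0.2271 = 7.995 mg/L.
DO = 11.0 − 7.995 = 3.005 mg/L.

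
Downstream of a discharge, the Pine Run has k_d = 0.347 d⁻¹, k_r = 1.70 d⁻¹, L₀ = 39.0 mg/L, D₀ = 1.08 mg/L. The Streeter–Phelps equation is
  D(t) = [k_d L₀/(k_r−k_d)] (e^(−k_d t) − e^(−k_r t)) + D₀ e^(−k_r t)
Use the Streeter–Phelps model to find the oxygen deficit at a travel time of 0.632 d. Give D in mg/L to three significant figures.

D ≈ 4.99 mg/L

k_d L₀/(k_r−k_d) = 0.347×39.0/(1.70−0.347) = 13.53/1.353 = 10.00 mg/L.
e^(−k_d t) = e^(−0.347×0.6320) = 0.8031; e^(−k_r t) = e^(−1.70×0.6320) = 0.3415.
D = 10.00 × (0.8031 − 0.3415) + 1.08 × 0.3415 = 4.617 + 0.3688 = 4.986 mg/L.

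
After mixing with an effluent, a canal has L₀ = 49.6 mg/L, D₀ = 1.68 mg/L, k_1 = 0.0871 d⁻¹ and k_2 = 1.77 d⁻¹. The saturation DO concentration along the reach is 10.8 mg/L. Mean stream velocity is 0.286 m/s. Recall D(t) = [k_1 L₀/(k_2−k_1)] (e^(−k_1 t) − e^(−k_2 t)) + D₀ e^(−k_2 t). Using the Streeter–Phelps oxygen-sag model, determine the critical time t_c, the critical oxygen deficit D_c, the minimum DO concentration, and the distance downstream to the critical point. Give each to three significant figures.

t_c ≈ 1.16 d; D_c ≈ 2.21 mg/L; min DO ≈ 8.59 mg/L; x_c ≈ 28.6 km

With k_2/k_1 = 20.32 and 1 − D₀(k_2−k_1)/(k_1 L₀) = 0.3456,
t_c = ln(20.32 × 0.3456) / (1.77 − 0.0871) = ln(7.022) / 1.683 = 1.949/1.683 = 1.158 d.
L(t_c) = L₀ e^(−k_1 t_c) = 49.6 × 0.9040 = 44.84 mg/L, and at the critical point k_2 D_c = k_1 L, so D_c = (0.0871/1.77) × 44.84 = 2.207 mg/L.
Minimum DO = C_s − D_c = 10.8 − 2.207 = 8.593 mg/L.
x_c = v t_c = 0.286 m/s × 1.158 d × 86400 s/d = 28620 m ≈ 28.6 km.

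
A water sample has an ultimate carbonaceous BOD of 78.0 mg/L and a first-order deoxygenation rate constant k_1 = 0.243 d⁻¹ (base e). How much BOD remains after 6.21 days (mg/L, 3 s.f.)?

L ≈ 17.2 mg/L

L_t = L₀ e^(−k_1 t) = 78.0 × e^(−0.243×6.21) = 78.0 × 0.2211 = 17.25 mg/L.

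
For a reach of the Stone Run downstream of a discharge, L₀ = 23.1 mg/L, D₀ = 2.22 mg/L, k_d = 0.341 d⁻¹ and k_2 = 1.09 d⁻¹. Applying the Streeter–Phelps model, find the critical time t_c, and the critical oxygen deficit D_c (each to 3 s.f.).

At the critical point dD/dt = 0, so k_d L₀ e^(−k_d t) = k_2 D. Substituting D(t) from the Streeter–Phelps equation and solving for t gives
t_c = ln[(k_2/k_d)(1 − D₀(k_2−k_d)/(k_d L₀))] / (k_2−k_d).
Here k_2−k_d = 0.7490 d⁻¹ and 1 − D₀(k_2−k_d)/(k_d L₀) = 1 − 2.22×0.7490/(0.341×23.1) = 0.7889, so
t_c = ln(3.196 × 0.7889) / 0.7490 = 0.9249 / 0.7490 = 1.235 d.
D_c = (k_d/k_2) L₀ e^(−k_d t_c) = (0.341/1.09) × 23.1 × e^(−0.341×1.235) = 0.3128 × 23.1 × 0.6563 = 4.743 mg/L.

t_c ≈ 1.23 d; D_c ≈ 4.74 mg/L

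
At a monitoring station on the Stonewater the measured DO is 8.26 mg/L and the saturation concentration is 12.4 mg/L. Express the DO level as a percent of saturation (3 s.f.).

% saturation = C/C_s × 100 = 8.26/12.4 × 100 = 66.6 %.

66.6 % saturation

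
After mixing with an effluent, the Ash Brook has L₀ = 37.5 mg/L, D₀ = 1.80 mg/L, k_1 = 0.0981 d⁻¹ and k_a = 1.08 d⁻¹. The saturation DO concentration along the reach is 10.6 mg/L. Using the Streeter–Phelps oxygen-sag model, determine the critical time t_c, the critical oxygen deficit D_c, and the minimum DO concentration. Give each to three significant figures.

t_c ≈ 1.78 d; D_c ≈ 2.86 mg/L; min DO ≈ 7.74 mg/L

t_c = [1/(k_a−k_1)] ln[(k_a/k_1)(1 − D₀(k_a−k_1)/(k_1 L₀))]
= [1/(1.08−0.0981)] ln[(1.08/0.0981)(1 − 1.80×0.9819/(0.0981×37.5))]
= (1/0.9819) ln[11.01 × 0.5196] = 1.018 × ln(5.720) = 1.018 × 1.744 = 1.776 d.
D_c = (k_1/k_a) L₀ e^(−k_1 t_c) = (0.0981/1.08) × 37.5 × e^(−0.0981×1.776) = 0.09083 × 37.5 × 0.8401 = 2.862 mg/L.
Minimum DO = C_s − D_c = 10.6 − 2.862 = 7.738 mg/L.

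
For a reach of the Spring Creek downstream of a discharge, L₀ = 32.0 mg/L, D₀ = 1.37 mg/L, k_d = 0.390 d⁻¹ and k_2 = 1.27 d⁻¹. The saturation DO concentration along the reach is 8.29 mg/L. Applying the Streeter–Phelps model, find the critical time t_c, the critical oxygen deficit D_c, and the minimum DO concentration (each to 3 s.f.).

t_c ≈ 1.23 d; D_c ≈ 6.09 mg/L; min DO ≈ 2.20 mg/L

At the critical point dD/dt = 0, so k_d L₀ e^(−k_d t) = k_2 D. Substituting D(t) from the Streeter–Phelps equation and solving for t gives
t_c = ln[(k_2/k_d)(1 − D₀(k_2−k_d)/(k_d L₀))] / (k_2−k_d).
Here k_2−k_d = 0.8800 d⁻¹ and 1 − D₀(k_2−k_d)/(k_d L₀) = 1 − 1.37×0.8800/(0.390×32.0) = 0.9034, so
t_c = ln(3.256 × 0.9034) / 0.8800 = 1.079 / 0.8800 = 1.226 d.
D_c = (k_d/k_2) L₀ e^(−k_d t_c) = (0.390/1.27) × 32.0 × e^(−0.390×1.226) = 0.3071 × 32.0 × 0.6199 = 6.092 mg/L.
Minimum DO = C_s − D_c = 8.29 − 6.092 = 2.198 mg/L.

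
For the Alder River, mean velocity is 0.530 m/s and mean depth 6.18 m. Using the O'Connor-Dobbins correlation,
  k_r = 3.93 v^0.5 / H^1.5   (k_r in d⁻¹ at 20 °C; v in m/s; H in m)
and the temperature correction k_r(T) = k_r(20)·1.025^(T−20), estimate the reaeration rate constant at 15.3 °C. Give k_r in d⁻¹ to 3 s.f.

k_r ≈ 0.166 d⁻¹

k_r(20) = 3.93 × 0.530^0.5 / 6.18^1.5 = 3.93 × 0.7280 / 15.36 = 0.1862 d⁻¹.
k_r(15.3) = 0.1862 × 1.025^(15.3−20) = 0.1862 × 0.8904 = 0.1658 d⁻¹.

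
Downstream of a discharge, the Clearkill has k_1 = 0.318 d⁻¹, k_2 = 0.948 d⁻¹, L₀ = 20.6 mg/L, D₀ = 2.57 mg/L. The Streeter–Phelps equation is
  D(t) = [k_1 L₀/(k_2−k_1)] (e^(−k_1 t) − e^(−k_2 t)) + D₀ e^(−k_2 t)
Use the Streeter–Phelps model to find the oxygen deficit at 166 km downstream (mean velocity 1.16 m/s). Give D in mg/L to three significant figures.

Travel time t = x/v = 166 km / (1.16 m/s) = 166000 m / 1.16 m/s = 143100 s = 1.656 d.
k_1 L₀/(k_2−k_1) = 0.318×20.6/(0.948−0.318) = 6.551/0.6300 = 10.40 mg/L.
e^(−k_1 t) = e^(−0.318×1.656) = 0.5906; e^(−k_2 t) = e^(−0.948×1.656) = 0.2080.
D = 10.40 × (0.5906 − 0.2080) + 2.57 × 0.2080 = 3.978 + 0.5346 = 4.512 mg/L.

D ≈ 4.51 mg/L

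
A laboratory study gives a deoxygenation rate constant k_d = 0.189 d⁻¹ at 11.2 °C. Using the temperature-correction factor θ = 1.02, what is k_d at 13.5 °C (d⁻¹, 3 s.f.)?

k_d(T₂) = k_d(T₁) · θ^(T₂−T₁) = 0.189 × 1.02^(13.5−11.2)
= 0.189 × 1.02^2.30 = 0.189 × 1.047 = 0.1978 d⁻¹.

k_d ≈ 0.198 d⁻¹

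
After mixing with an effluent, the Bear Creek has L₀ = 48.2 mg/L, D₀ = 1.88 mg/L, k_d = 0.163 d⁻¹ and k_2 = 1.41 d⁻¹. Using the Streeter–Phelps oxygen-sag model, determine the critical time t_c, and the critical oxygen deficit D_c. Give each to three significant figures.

t_c ≈ 1.45 d; D_c ≈ 4.40 mg/L

t_c = [1/(k_2−k_d)] ln[(k_2/k_d)(1 − D₀(k_2−k_d)/(k_d L₀))]
= [1/(1.41−0.163)] ln[(1.41/0.163)(1 − 1.88×1.247/(0.163×48.2))]
= (1/1.247) ln[8.650 × 0.7016] = 0.8019 × ln(6.069) = 0.8019 × 1.803 = 1.446 d.
L(t_c) = L₀ e^(−k_d t_c) = 48.2 × 0.7900 = 38.08 mg/L, and at the critical point k_2 D_c = k_d L, so D_c = (0.163/1.41) × 38.08 = 4.402 mg/L.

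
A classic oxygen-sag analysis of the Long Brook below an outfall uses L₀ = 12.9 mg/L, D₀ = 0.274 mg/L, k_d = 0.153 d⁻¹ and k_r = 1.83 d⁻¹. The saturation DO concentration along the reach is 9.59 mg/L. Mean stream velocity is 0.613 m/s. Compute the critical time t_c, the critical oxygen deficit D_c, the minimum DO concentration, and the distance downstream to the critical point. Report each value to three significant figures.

t_c ≈ 1.32 d; D_c ≈ 0.881 mg/L; min DO ≈ 8.71 mg/L; x_c ≈ 70.0 km

With k_r/k_d = 11.96 and 1 − D₀(k_r−k_d)/(k_d L₀) = 0.7672,
t_c = ln(11.96 × 0.7672) / (1.83 − 0.153) = ln(9.176) / 1.677 = 2.217/1.677 = 1.322 d.
D_c = (k_d/k_r) L₀ e^(−k_d t_c) = (0.153/1.83) × 12.9 × e^(−0.153×1.322) = 0.08361 × 12.9 × 0.8169 = 0.8811 mg/L.
Minimum DO = C_s − D_c = 9.59 − 0.8811 = 8.709 mg/L.
x_c = v t_c = 0.613 m/s × 1.322 d × 86400 s/d = 70010 m ≈ 70.0 km.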